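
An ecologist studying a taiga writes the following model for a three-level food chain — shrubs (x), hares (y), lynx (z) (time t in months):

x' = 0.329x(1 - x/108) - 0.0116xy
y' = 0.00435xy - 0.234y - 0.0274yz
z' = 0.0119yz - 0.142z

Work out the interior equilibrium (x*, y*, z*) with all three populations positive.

x* ≈ 62.6, y* ≈ 11.9, z* ≈ 1.39

From dz/dt = 0: 0.0119y* = 0.142, so y* = 11.9.
From dx/dt = 0: 0.329(1 - x*/108) = 0.0116·11.9, giving x* = 108·(1 - 0.421) = 62.6.
From dy/dt = 0: 0.00435·62.6 - 0.234 = 0.0274z*, so z* = 0.0381/0.0274 = 1.39.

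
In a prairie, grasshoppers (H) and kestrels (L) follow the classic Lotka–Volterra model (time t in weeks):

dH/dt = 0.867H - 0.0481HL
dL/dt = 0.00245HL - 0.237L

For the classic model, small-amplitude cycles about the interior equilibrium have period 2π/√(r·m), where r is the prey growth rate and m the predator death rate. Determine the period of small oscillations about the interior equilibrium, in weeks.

Here r = 0.867 and m = 0.237, so r·m = 0.205.
ω = √0.205 = 0.453 per week, hence T = 2π/ω ≈ 13.9 weeks.

T ≈ 13.9 weeks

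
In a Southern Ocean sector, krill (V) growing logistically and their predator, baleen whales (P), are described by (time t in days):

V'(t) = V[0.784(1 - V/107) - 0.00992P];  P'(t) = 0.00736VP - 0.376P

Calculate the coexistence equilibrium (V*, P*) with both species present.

From dP/dt = 0 with P > 0: 0.00736V* = 0.376, so V* = 51.1.
Substitute into dV/dt = 0: 0.784(1 - 51.1/107) = 0.00992P*.
The bracket is 0.523, giving P* = 0.41/0.00992 = 41.3.

V* ≈ 51.1, P* ≈ 41.3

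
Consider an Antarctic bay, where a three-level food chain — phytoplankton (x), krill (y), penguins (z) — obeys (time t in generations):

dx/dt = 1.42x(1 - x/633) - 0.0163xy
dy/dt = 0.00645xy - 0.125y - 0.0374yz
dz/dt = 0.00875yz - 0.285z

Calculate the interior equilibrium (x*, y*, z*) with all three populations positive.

From dz/dt = 0: 0.00875y* = 0.285, so y* = 32.6.
From dx/dt = 0: 1.42(1 - x*/633) = 0.0163·32.6, giving x* = 633·(1 - 0.374) = 396.
From dy/dt = 0: 0.00645·396 - 0.125 = 0.0374z*, so z* = 2.43/0.0374 = 65.

x* ≈ 396, y* ≈ 32.6, z* ≈ 65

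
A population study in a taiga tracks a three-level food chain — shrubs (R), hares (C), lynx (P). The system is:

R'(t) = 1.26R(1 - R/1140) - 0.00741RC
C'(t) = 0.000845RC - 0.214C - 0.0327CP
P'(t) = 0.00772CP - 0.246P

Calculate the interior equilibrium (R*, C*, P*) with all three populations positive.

From dP/dt = 0: 0.00772C* = 0.246, so C* = 31.9.
From dR/dt = 0: 1.26(1 - R*/1140) = 0.00741·31.9, giving R* = 1140·(1 - 0.187) = 926.
From dC/dt = 0: 0.000845·926 - 0.214 = 0.0327P*, so P* = 0.569/0.0327 = 17.4.

R* ≈ 926, C* ≈ 31.9, P* ≈ 17.4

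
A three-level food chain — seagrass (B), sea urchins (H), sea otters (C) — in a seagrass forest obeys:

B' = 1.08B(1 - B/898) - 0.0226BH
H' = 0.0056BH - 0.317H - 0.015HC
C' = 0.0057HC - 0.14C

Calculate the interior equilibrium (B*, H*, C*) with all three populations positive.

From dC/dt = 0: 0.0057H* = 0.14, so H* = 24.6.
From dB/dt = 0: 1.08(1 - B*/898) = 0.0226·24.6, giving B* = 898·(1 - 0.514) = 436.
From dH/dt = 0: 0.0056·436 - 0.317 = 0.015C*, so C* = 2.13/0.015 = 142.

B* ≈ 436, H* ≈ 24.6, C* ≈ 142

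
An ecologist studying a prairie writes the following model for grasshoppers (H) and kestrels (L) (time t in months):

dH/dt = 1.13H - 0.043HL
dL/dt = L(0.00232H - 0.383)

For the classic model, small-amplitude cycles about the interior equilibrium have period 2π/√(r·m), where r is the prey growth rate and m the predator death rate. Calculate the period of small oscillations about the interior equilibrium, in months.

Here r = 1.13 and m = 0.383, so r·m = 0.433.
ω = √0.433 = 0.658 per month, hence T = 2π/ω ≈ 9.55 months.

T ≈ 9.55 months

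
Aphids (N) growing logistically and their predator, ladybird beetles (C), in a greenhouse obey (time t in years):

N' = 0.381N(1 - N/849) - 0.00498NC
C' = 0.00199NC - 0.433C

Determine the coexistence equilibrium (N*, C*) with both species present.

From dC/dt = 0 with C > 0: 0.00199N* = 0.433, so N* = 218.
Substitute into dN/dt = 0: 0.381(1 - 218/849) = 0.00498C*.
The bracket is 0.744, giving C* = 0.283/0.00498 = 56.9.

N* ≈ 218, C* ≈ 56.9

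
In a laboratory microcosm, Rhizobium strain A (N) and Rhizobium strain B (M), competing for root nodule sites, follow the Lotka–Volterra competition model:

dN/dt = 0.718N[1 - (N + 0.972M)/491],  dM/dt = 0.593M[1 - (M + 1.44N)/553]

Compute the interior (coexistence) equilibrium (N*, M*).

N* ≈ 116, M* ≈ 385

Setting both brackets to zero gives the nullclines N + 0.972M = 491 and 1.44N + M = 553.
Substituting M = 553 - 1.44N into the first: N(1 - 0.972·1.44) = 491 - 0.972·553.
So N* = -46.5/-0.4 = 116, and then M* = 553 - 1.44·116 = 385.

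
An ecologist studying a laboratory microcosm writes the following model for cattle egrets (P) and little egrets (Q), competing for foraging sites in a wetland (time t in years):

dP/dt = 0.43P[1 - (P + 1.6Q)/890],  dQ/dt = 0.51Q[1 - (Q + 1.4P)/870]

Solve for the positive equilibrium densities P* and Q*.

Setting both brackets to zero gives the nullclines P + 1.6Q = 890 and 1.4P + Q = 870.
Substituting Q = 870 - 1.4P into the first: P(1 - 1.6·1.4) = 890 - 1.6·870.
So P* = -502/-1.24 = 405, and then Q* = 870 - 1.4·405 = 303.

P* ≈ 405, Q* ≈ 303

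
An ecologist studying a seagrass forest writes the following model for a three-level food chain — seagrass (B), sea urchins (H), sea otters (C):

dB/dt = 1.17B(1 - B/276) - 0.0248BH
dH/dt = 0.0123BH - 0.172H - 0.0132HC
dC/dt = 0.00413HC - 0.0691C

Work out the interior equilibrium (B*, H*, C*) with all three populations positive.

From dC/dt = 0: 0.00413H* = 0.0691, so H* = 16.7.
From dB/dt = 0: 1.17(1 - B*/276) = 0.0248·16.7, giving B* = 276·(1 - 0.355) = 178.
From dH/dt = 0: 0.0123·178 - 0.172 = 0.0132C*, so C* = 2.02/0.0132 = 153.

B* ≈ 178, H* ≈ 16.7, C* ≈ 153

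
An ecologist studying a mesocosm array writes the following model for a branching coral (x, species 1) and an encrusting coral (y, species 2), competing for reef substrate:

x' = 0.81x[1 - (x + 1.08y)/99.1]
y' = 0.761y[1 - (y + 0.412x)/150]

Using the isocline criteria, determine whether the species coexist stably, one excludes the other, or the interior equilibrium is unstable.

Compare the nullcline intercepts: K1/α12 = 99.1/1.08 = 91.8 < K2 = 150; K2/α21 = 150/0.412 = 364 > K1 = 99.1.
Since the inequalities point opposite ways, species 2 can invade but species 1 cannot.

species 2 excludes species 1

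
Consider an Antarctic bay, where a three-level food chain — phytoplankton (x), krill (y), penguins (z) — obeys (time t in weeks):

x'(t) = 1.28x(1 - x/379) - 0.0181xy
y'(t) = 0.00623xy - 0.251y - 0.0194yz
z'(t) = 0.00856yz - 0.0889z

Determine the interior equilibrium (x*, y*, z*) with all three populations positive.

x* ≈ 323, y* ≈ 10.4, z* ≈ 90.9

From dz/dt = 0: 0.00856y* = 0.0889, so y* = 10.4.
From dx/dt = 0: 1.28(1 - x*/379) = 0.0181·10.4, giving x* = 379·(1 - 0.147) = 323.
From dy/dt = 0: 0.00623·323 - 0.251 = 0.0194z*, so z* = 1.76/0.0194 = 90.9.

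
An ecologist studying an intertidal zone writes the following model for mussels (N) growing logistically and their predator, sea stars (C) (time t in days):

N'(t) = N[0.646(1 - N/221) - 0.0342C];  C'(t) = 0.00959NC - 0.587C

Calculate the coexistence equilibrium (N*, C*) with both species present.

N* ≈ 61.2, C* ≈ 13.7

From dC/dt = 0 with C > 0: 0.00959N* = 0.587, so N* = 61.2.
Substitute into dN/dt = 0: 0.646(1 - 61.2/221) = 0.0342C*.
The bracket is 0.723, giving C* = 0.467/0.0342 = 13.7.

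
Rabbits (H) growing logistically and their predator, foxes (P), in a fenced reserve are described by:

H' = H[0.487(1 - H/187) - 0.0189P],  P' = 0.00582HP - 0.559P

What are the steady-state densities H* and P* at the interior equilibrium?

From dP/dt = 0 with P > 0: 0.00582H* = 0.559, so H* = 96.
Substitute into dH/dt = 0: 0.487(1 - 96/187) = 0.0189P*.
The bracket is 0.486, giving P* = 0.237/0.0189 = 12.5.

H* ≈ 96, P* ≈ 12.5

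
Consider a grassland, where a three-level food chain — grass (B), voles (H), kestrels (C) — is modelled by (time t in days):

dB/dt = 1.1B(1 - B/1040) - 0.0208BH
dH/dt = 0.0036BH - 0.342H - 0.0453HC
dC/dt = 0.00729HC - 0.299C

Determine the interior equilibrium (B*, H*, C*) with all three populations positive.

From dC/dt = 0: 0.00729H* = 0.299, so H* = 41.
From dB/dt = 0: 1.1(1 - B*/1040) = 0.0208·41, giving B* = 1040·(1 - 0.776) = 233.
From dH/dt = 0: 0.0036·233 - 0.342 = 0.0453C*, so C* = 0.498/0.0453 = 11.

B* ≈ 233, H* ≈ 41, C* ≈ 11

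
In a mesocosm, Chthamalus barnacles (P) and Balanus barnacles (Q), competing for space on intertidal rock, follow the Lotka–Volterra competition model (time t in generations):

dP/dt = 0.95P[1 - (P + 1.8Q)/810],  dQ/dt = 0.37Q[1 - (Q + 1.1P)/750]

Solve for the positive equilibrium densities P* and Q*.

P* ≈ 551, Q* ≈ 144

Setting both brackets to zero gives the nullclines P + 1.8Q = 810 and 1.1P + Q = 750.
Substituting Q = 750 - 1.1P into the first: P(1 - 1.8·1.1) = 810 - 1.8·750.
So P* = -540/-0.98 = 551, and then Q* = 750 - 1.1·551 = 144.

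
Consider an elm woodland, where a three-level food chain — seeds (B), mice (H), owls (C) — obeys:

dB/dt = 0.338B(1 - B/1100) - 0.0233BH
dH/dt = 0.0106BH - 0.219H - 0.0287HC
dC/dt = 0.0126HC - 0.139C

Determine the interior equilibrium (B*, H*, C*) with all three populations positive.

From dC/dt = 0: 0.0126H* = 0.139, so H* = 11.
From dB/dt = 0: 0.338(1 - B*/1100) = 0.0233·11, giving B* = 1100·(1 - 0.76) = 263.
From dH/dt = 0: 0.0106·263 - 0.219 = 0.0287C*, so C* = 2.57/0.0287 = 89.7.

B* ≈ 263, H* ≈ 11, C* ≈ 89.7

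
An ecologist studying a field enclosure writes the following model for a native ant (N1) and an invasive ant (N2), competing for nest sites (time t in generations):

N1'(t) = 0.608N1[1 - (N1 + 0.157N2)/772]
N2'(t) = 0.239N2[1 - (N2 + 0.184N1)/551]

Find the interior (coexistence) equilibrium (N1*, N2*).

N1* ≈ 706, N2* ≈ 421

Setting both brackets to zero gives the nullclines N1 + 0.157N2 = 772 and 0.184N1 + N2 = 551.
Substituting N2 = 551 - 0.184N1 into the first: N1(1 - 0.157·0.184) = 772 - 0.157·551.
So N1* = 685/0.971 = 706, and then N2* = 551 - 0.184·706 = 421.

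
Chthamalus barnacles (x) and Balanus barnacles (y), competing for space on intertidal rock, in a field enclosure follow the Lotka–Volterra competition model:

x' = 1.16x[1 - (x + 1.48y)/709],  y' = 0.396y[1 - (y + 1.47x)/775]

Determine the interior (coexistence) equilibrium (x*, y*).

Setting both brackets to zero gives the nullclines x + 1.48y = 709 and 1.47x + y = 775.
Substituting y = 775 - 1.47x into the first: x(1 - 1.48·1.47) = 709 - 1.48·775.
So x* = -438/-1.18 = 373, and then y* = 775 - 1.47·373 = 227.

x* ≈ 373, y* ≈ 227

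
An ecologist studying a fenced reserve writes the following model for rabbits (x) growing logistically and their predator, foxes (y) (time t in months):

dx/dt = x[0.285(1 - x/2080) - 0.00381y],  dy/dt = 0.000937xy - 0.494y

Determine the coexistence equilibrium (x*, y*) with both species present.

From dy/dt = 0 with y > 0: 0.000937x* = 0.494, so x* = 527.
Substitute into dx/dt = 0: 0.285(1 - 527/2080) = 0.00381y*.
The bracket is 0.747, giving y* = 0.213/0.00381 = 55.8.

x* ≈ 527, y* ≈ 55.8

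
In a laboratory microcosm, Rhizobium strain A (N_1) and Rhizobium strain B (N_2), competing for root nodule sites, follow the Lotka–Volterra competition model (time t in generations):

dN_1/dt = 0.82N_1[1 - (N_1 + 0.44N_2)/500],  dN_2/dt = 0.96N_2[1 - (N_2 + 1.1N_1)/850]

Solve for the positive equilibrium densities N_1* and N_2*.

N_1* ≈ 244, N_2* ≈ 581

Setting both brackets to zero gives the nullclines N_1 + 0.44N_2 = 500 and 1.1N_1 + N_2 = 850.
Substituting N_2 = 850 - 1.1N_1 into the first: N_1(1 - 0.44·1.1) = 500 - 0.44·850.
So N_1* = 126/0.516 = 244, and then N_2* = 850 - 1.1·244 = 581.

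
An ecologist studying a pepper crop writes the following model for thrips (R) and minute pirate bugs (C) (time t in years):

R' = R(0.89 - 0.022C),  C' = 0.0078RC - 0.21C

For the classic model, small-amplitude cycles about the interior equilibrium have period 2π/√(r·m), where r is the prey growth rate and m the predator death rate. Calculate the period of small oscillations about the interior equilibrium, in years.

T ≈ 14.5 years

Here r = 0.89 and m = 0.21, so r·m = 0.187.
ω = √0.187 = 0.432 per year, hence T = 2π/ω ≈ 14.5 years.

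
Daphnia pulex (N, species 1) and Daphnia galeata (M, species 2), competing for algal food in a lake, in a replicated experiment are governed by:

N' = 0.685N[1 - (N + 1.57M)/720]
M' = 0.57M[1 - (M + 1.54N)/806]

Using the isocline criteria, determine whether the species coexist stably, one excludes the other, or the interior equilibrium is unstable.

Compare the nullcline intercepts: K1/α12 = 720/1.57 = 459 < K2 = 806; K2/α21 = 806/1.54 = 523 < K1 = 720.
Since both are reversed, neither can invade when rare; the interior point is a saddle.

unstable coexistence (outcome depends on initial conditions)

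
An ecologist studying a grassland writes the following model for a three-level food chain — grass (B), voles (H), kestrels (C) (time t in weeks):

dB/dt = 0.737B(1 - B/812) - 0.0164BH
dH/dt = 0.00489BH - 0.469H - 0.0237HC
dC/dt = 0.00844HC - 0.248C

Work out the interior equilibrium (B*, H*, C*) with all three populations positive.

From dC/dt = 0: 0.00844H* = 0.248, so H* = 29.4.
From dB/dt = 0: 0.737(1 - B*/812) = 0.0164·29.4, giving B* = 812·(1 - 0.654) = 281.
From dH/dt = 0: 0.00489·281 - 0.469 = 0.0237C*, so C* = 0.905/0.0237 = 38.2.

B* ≈ 281, H* ≈ 29.4, C* ≈ 38.2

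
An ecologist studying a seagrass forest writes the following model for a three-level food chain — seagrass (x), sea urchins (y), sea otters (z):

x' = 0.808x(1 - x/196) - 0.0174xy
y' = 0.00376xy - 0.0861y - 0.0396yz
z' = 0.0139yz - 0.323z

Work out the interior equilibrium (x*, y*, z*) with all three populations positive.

From dz/dt = 0: 0.0139y* = 0.323, so y* = 23.2.
From dx/dt = 0: 0.808(1 - x*/196) = 0.0174·23.2, giving x* = 196·(1 - 0.5) = 97.9.
From dy/dt = 0: 0.00376·97.9 - 0.0861 = 0.0396z*, so z* = 0.282/0.0396 = 7.12.

x* ≈ 97.9, y* ≈ 23.2, z* ≈ 7.12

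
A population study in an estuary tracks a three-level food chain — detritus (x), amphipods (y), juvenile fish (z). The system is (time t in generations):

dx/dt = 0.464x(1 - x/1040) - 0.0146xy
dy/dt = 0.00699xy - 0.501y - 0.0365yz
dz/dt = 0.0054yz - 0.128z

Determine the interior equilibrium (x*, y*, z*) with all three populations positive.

From dz/dt = 0: 0.0054y* = 0.128, so y* = 23.7.
From dx/dt = 0: 0.464(1 - x*/1040) = 0.0146·23.7, giving x* = 1040·(1 - 0.746) = 264.
From dy/dt = 0: 0.00699·264 - 0.501 = 0.0365z*, so z* = 1.35/0.0365 = 36.9.

x* ≈ 264, y* ≈ 23.7, z* ≈ 36.9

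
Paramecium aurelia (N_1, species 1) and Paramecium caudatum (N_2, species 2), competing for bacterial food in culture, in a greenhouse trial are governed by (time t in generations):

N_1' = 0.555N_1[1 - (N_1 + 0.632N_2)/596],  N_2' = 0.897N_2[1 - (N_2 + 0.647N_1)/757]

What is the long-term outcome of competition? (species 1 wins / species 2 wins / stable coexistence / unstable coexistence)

Compare the nullcline intercepts: K1/α12 = 596/0.632 = 943 > K2 = 757; K2/α21 = 757/0.647 = 1170 > K1 = 596.
Since both inequalities hold, each species can invade when rare, so the interior equilibrium is stable.

stable coexistence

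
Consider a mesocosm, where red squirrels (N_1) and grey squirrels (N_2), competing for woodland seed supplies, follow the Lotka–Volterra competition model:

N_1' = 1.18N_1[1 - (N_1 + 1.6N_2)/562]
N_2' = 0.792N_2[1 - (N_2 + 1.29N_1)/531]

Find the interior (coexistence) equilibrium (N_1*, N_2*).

N_1* ≈ 270, N_2* ≈ 182

Setting both brackets to zero gives the nullclines N_1 + 1.6N_2 = 562 and 1.29N_1 + N_2 = 531.
Substituting N_2 = 531 - 1.29N_1 into the first: N_1(1 - 1.6·1.29) = 562 - 1.6·531.
So N_1* = -288/-1.06 = 270, and then N_2* = 531 - 1.29·270 = 182.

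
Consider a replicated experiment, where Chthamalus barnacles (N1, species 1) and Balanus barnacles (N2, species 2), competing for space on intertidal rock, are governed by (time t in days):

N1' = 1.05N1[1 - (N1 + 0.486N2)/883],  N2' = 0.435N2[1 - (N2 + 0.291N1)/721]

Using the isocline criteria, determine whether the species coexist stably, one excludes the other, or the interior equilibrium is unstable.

Compare the nullcline intercepts: K1/α12 = 883/0.486 = 1820 > K2 = 721; K2/α21 = 721/0.291 = 2480 > K1 = 883.
Since both inequalities hold, each species can invade when rare, so the interior equilibrium is stable.

stable coexistence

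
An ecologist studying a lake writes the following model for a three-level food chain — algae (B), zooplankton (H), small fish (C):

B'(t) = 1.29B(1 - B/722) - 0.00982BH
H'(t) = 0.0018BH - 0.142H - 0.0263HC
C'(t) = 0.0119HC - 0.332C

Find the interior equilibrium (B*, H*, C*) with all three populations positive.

B* ≈ 569, H* ≈ 27.9, C* ≈ 33.5

From dC/dt = 0: 0.0119H* = 0.332, so H* = 27.9.
From dB/dt = 0: 1.29(1 - B*/722) = 0.00982·27.9, giving B* = 722·(1 - 0.212) = 569.
From dH/dt = 0: 0.0018·569 - 0.142 = 0.0263C*, so C* = 0.882/0.0263 = 33.5.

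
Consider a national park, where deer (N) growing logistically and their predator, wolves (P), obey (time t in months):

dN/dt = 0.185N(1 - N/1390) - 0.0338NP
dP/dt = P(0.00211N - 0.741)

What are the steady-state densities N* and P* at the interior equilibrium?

From dP/dt = 0 with P > 0: 0.00211N* = 0.741, so N* = 351.
Substitute into dN/dt = 0: 0.185(1 - 351/1390) = 0.0338P*.
The bracket is 0.747, giving P* = 0.138/0.0338 = 4.09.

N* ≈ 351, P* ≈ 4.09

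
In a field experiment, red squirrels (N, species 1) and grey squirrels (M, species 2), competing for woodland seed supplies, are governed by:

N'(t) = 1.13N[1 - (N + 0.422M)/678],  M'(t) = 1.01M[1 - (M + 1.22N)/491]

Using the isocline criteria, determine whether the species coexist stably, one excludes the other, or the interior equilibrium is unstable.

species 1 excludes species 2

Compare the nullcline intercepts: K1/α12 = 678/0.422 = 1610 > K2 = 491; K2/α21 = 491/1.22 = 402 < K1 = 678.
Since the inequalities point opposite ways, species 1 can invade but species 2 cannot.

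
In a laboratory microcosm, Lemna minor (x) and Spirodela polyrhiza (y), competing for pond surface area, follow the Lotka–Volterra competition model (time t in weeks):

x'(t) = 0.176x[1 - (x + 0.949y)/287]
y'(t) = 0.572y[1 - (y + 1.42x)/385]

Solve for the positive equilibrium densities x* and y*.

x* ≈ 225, y* ≈ 64.8

Setting both brackets to zero gives the nullclines x + 0.949y = 287 and 1.42x + y = 385.
Substituting y = 385 - 1.42x into the first: x(1 - 0.949·1.42) = 287 - 0.949·385.
So x* = -78.4/-0.348 = 225, and then y* = 385 - 1.42·225 = 64.8.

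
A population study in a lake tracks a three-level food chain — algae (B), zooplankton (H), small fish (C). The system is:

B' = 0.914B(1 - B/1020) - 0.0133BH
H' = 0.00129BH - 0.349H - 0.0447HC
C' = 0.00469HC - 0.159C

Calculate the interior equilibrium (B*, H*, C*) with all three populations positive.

B* ≈ 517, H* ≈ 33.9, C* ≈ 7.11

From dC/dt = 0: 0.00469H* = 0.159, so H* = 33.9.
From dB/dt = 0: 0.914(1 - B*/1020) = 0.0133·33.9, giving B* = 1020·(1 - 0.493) = 517.
From dH/dt = 0: 0.00129·517 - 0.349 = 0.0447C*, so C* = 0.318/0.0447 = 7.11.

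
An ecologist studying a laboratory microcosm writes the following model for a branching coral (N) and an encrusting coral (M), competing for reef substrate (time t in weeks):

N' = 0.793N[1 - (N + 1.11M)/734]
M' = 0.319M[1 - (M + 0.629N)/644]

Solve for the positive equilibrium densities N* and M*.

Setting both brackets to zero gives the nullclines N + 1.11M = 734 and 0.629N + M = 644.
Substituting M = 644 - 0.629N into the first: N(1 - 1.11·0.629) = 734 - 1.11·644.
So N* = 19.2/0.302 = 63.5, and then M* = 644 - 0.629·63.5 = 604.

N* ≈ 63.5, M* ≈ 604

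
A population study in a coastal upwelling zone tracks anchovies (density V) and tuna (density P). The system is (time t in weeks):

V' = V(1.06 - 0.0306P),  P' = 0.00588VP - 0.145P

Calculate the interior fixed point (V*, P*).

V* ≈ 24.7, P* ≈ 34.6

Set dP/dt = 0 with P > 0: 0.00588V - 0.145 = 0, so V* = 0.145/0.00588 = 24.7.
Set dV/dt = 0 with V > 0: 1.06 - 0.0306P = 0, so P* = 1.06/0.0306 = 34.6.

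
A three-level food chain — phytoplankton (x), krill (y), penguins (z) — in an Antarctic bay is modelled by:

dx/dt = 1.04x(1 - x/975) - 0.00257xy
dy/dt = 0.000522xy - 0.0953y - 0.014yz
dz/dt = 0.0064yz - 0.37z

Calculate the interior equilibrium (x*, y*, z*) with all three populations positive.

From dz/dt = 0: 0.0064y* = 0.37, so y* = 57.8.
From dx/dt = 0: 1.04(1 - x*/975) = 0.00257·57.8, giving x* = 975·(1 - 0.143) = 836.
From dy/dt = 0: 0.000522·836 - 0.0953 = 0.014z*, so z* = 0.341/0.014 = 24.4.

x* ≈ 836, y* ≈ 57.8, z* ≈ 24.4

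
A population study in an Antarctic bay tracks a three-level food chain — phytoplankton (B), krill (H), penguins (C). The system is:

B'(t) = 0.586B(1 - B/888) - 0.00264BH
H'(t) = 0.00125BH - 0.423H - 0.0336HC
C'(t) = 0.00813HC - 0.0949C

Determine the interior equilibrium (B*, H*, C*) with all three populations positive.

From dC/dt = 0: 0.00813H* = 0.0949, so H* = 11.7.
From dB/dt = 0: 0.586(1 - B*/888) = 0.00264·11.7, giving B* = 888·(1 - 0.0526) = 841.
From dH/dt = 0: 0.00125·841 - 0.423 = 0.0336C*, so C* = 0.629/0.0336 = 18.7.

B* ≈ 841, H* ≈ 11.7, C* ≈ 18.7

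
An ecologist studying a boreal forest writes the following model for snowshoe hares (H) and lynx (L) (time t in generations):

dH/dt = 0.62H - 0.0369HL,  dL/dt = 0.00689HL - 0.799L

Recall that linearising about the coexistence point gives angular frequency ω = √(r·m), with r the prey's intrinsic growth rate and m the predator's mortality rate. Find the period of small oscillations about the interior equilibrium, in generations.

T ≈ 8.93 generations

Here r = 0.62 and m = 0.799, so r·m = 0.495.
ω = √0.495 = 0.704 per generation, hence T = 2π/ω ≈ 8.93 generations.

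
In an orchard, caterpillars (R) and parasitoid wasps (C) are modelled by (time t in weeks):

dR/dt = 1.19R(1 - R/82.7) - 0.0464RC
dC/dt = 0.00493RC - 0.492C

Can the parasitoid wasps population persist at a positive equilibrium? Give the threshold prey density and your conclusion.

Threshold R = 99.8; K < 99.8, so no, the predator goes extinct.

The predator equation gives dC/dt > 0 only when R > 0.492/0.00493 = 99.8.
Without the predator, R → K = 82.7. Since 82.7 < 99.8, the predator cannot invade.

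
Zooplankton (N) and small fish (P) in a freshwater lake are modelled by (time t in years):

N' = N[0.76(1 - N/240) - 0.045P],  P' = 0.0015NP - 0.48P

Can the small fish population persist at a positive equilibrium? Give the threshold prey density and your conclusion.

The predator equation gives dP/dt > 0 only when N > 0.48/0.0015 = 320.
Without the predator, N → K = 240. Since 240 < 320, the predator cannot invade.

Threshold N = 320; K < 320, so no, the predator goes extinct.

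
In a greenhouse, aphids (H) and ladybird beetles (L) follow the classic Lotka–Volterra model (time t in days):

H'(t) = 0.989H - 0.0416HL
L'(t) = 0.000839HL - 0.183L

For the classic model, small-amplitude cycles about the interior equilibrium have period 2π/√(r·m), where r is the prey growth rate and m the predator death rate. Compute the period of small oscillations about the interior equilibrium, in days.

T ≈ 14.8 days

Here r = 0.989 and m = 0.183, so r·m = 0.181.
ω = √0.181 = 0.425 per day, hence T = 2π/ω ≈ 14.8 days.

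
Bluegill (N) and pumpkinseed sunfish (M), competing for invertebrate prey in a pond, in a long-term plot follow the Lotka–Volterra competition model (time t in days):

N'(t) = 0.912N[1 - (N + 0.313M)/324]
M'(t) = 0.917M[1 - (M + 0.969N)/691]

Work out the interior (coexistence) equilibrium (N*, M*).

Setting both brackets to zero gives the nullclines N + 0.313M = 324 and 0.969N + M = 691.
Substituting M = 691 - 0.969N into the first: N(1 - 0.313·0.969) = 324 - 0.313·691.
So N* = 108/0.697 = 155, and then M* = 691 - 0.969·155 = 541.

N* ≈ 155, M* ≈ 541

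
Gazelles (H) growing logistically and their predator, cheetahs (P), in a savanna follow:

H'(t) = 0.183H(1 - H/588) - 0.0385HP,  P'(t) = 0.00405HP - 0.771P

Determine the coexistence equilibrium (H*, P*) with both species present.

H* ≈ 190, P* ≈ 3.21

From dP/dt = 0 with P > 0: 0.00405H* = 0.771, so H* = 190.
Substitute into dH/dt = 0: 0.183(1 - 190/588) = 0.0385P*.
The bracket is 0.676, giving P* = 0.124/0.0385 = 3.21.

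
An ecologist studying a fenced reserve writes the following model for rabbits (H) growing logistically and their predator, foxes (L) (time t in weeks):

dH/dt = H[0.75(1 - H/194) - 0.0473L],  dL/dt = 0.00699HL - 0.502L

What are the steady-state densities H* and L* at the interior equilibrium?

From dL/dt = 0 with L > 0: 0.00699H* = 0.502, so H* = 71.8.
Substitute into dH/dt = 0: 0.75(1 - 71.8/194) = 0.0473L*.
The bracket is 0.63, giving L* = 0.472/0.0473 = 9.99.

H* ≈ 71.8, L* ≈ 9.99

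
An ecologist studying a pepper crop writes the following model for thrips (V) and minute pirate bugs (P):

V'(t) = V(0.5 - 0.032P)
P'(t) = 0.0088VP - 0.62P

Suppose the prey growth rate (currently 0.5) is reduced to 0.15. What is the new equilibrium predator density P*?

At the interior fixed point, setting dV/dt = 0 with V > 0 fixes P* = (prey growth rate)/(VP coefficient) — independent of the other coefficients.
With the change, P* = 0.15/0.032 = 4.69; it falls from 15.6.

P* ≈ 4.69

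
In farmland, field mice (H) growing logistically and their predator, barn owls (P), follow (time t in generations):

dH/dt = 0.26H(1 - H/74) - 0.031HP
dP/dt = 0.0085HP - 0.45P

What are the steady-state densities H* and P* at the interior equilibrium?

From dP/dt = 0 with P > 0: 0.0085H* = 0.45, so H* = 52.9.
Substitute into dH/dt = 0: 0.26(1 - 52.9/74) = 0.031P*.
The bracket is 0.285, giving P* = 0.074/0.031 = 2.39.

H* ≈ 52.9, P* ≈ 2.39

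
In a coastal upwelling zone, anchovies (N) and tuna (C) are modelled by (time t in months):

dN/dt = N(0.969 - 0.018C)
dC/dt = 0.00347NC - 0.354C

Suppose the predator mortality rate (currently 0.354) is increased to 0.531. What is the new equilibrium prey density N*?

At the interior fixed point, setting dC/dt = 0 with C > 0 fixes N* = (predator death rate)/(NC coefficient) — independent of the other coefficients.
With the change, N* = 0.531/0.00347 = 153; it rises from 102.

N* ≈ 153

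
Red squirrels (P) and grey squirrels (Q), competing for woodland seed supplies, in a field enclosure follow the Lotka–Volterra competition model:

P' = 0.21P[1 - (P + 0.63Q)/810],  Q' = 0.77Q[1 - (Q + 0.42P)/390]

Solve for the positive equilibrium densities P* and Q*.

Setting both brackets to zero gives the nullclines P + 0.63Q = 810 and 0.42P + Q = 390.
Substituting Q = 390 - 0.42P into the first: P(1 - 0.63·0.42) = 810 - 0.63·390.
So P* = 564/0.735 = 767, and then Q* = 390 - 0.42·767 = 67.7.

P* ≈ 767, Q* ≈ 67.7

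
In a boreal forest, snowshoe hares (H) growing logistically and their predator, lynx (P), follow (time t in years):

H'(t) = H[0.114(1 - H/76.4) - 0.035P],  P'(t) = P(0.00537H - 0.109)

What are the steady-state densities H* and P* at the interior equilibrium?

From dP/dt = 0 with P > 0: 0.00537H* = 0.109, so H* = 20.3.
Substitute into dH/dt = 0: 0.114(1 - 20.3/76.4) = 0.035P*.
The bracket is 0.734, giving P* = 0.0837/0.035 = 2.39.

H* ≈ 20.3, P* ≈ 2.39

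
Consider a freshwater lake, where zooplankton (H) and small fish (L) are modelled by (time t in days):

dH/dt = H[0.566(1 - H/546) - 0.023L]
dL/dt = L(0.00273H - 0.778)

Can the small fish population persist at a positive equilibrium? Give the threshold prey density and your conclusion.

The predator equation gives dL/dt > 0 only when H > 0.778/0.00273 = 285.
Without the predator, H → K = 546. Since 546 > 285, the predator can invade and persist.

Threshold H = 285; K > 285, so yes, the predator persists.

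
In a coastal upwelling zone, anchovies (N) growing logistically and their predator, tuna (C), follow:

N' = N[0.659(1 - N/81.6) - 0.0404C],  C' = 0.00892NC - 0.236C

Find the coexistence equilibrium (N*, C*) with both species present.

From dC/dt = 0 with C > 0: 0.00892N* = 0.236, so N* = 26.5.
Substitute into dN/dt = 0: 0.659(1 - 26.5/81.6) = 0.0404C*.
The bracket is 0.676, giving C* = 0.445/0.0404 = 11.

N* ≈ 26.5, C* ≈ 11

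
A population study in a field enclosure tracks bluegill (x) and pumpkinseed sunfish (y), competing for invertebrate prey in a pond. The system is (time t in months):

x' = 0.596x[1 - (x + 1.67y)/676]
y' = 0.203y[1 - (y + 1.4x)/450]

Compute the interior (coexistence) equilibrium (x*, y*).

x* ≈ 56.4, y* ≈ 371

Setting both brackets to zero gives the nullclines x + 1.67y = 676 and 1.4x + y = 450.
Substituting y = 450 - 1.4x into the first: x(1 - 1.67·1.4) = 676 - 1.67·450.
So x* = -75.5/-1.34 = 56.4, and then y* = 450 - 1.4·56.4 = 371.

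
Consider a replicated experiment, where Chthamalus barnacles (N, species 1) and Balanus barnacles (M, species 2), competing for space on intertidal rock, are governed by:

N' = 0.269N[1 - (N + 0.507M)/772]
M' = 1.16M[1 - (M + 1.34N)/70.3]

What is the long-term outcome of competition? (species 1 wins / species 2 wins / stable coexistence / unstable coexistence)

Compare the nullcline intercepts: K1/α12 = 772/0.507 = 1520 > K2 = 70.3; K2/α21 = 70.3/1.34 = 52.5 < K1 = 772.
Since the inequalities point opposite ways, species 1 can invade but species 2 cannot.

species 1 excludes species 2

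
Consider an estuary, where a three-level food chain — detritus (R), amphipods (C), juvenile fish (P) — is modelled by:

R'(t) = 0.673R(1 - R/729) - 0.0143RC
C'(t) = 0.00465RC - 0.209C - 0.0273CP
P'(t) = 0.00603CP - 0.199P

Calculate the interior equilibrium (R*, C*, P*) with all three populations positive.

R* ≈ 218, C* ≈ 33, P* ≈ 29.4

From dP/dt = 0: 0.00603C* = 0.199, so C* = 33.
From dR/dt = 0: 0.673(1 - R*/729) = 0.0143·33, giving R* = 729·(1 - 0.701) = 218.
From dC/dt = 0: 0.00465·218 - 0.209 = 0.0273P*, so P* = 0.804/0.0273 = 29.4.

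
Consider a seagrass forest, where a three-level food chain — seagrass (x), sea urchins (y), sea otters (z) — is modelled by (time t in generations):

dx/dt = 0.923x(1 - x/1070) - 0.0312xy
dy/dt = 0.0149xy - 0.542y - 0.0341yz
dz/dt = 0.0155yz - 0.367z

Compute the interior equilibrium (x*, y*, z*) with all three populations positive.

From dz/dt = 0: 0.0155y* = 0.367, so y* = 23.7.
From dx/dt = 0: 0.923(1 - x*/1070) = 0.0312·23.7, giving x* = 1070·(1 - 0.8) = 214.
From dy/dt = 0: 0.0149·214 - 0.542 = 0.0341z*, so z* = 2.64/0.0341 = 77.4.

x* ≈ 214, y* ≈ 23.7, z* ≈ 77.4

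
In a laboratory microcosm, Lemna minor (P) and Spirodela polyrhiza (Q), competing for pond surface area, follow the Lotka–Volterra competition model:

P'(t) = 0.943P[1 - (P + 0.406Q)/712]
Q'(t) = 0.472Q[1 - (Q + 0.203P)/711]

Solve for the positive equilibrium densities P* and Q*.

Setting both brackets to zero gives the nullclines P + 0.406Q = 712 and 0.203P + Q = 711.
Substituting Q = 711 - 0.203P into the first: P(1 - 0.406·0.203) = 712 - 0.406·711.
So P* = 423/0.918 = 461, and then Q* = 711 - 0.203·461 = 617.

P* ≈ 461, Q* ≈ 617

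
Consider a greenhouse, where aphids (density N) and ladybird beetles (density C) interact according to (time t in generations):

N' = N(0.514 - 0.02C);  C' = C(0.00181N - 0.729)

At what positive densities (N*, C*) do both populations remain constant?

Set dC/dt = 0 with C > 0: 0.00181N - 0.729 = 0, so N* = 0.729/0.00181 = 403.
Set dN/dt = 0 with N > 0: 0.514 - 0.02C = 0, so C* = 0.514/0.02 = 25.7.

N* ≈ 403, C* ≈ 25.7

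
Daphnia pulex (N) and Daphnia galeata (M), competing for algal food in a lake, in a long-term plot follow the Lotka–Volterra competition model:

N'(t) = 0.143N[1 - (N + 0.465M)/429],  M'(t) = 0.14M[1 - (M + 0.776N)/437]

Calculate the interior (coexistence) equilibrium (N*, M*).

N* ≈ 353, M* ≈ 163

Setting both brackets to zero gives the nullclines N + 0.465M = 429 and 0.776N + M = 437.
Substituting M = 437 - 0.776N into the first: N(1 - 0.465·0.776) = 429 - 0.465·437.
So N* = 226/0.639 = 353, and then M* = 437 - 0.776·353 = 163.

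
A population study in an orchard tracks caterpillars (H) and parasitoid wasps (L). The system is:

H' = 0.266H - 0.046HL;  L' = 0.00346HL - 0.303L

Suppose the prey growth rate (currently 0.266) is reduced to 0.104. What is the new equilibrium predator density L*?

At the interior fixed point, setting dH/dt = 0 with H > 0 fixes L* = (prey growth rate)/(HL coefficient) — independent of the other coefficients.
With the change, L* = 0.104/0.046 = 2.26; it falls from 5.78.

L* ≈ 2.26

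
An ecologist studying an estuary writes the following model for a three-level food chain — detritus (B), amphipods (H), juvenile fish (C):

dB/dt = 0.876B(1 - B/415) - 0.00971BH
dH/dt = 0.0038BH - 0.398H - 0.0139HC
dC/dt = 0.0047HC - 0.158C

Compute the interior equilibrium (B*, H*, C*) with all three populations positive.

From dC/dt = 0: 0.0047H* = 0.158, so H* = 33.6.
From dB/dt = 0: 0.876(1 - B*/415) = 0.00971·33.6, giving B* = 415·(1 - 0.373) = 260.
From dH/dt = 0: 0.0038·260 - 0.398 = 0.0139C*, so C* = 0.591/0.0139 = 42.5.

B* ≈ 260, H* ≈ 33.6, C* ≈ 42.5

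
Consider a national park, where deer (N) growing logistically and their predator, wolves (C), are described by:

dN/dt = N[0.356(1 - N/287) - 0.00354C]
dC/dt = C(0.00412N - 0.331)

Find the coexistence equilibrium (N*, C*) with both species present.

N* ≈ 80.3, C* ≈ 72.4

From dC/dt = 0 with C > 0: 0.00412N* = 0.331, so N* = 80.3.
Substitute into dN/dt = 0: 0.356(1 - 80.3/287) = 0.00354C*.
The bracket is 0.72, giving C* = 0.256/0.00354 = 72.4.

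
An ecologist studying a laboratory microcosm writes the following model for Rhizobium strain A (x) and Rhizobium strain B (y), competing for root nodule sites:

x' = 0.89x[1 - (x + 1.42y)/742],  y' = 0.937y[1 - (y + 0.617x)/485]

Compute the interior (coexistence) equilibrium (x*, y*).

Setting both brackets to zero gives the nullclines x + 1.42y = 742 and 0.617x + y = 485.
Substituting y = 485 - 0.617x into the first: x(1 - 1.42·0.617) = 742 - 1.42·485.
So x* = 53.3/0.124 = 430, and then y* = 485 - 0.617·430 = 219.

x* ≈ 430, y* ≈ 219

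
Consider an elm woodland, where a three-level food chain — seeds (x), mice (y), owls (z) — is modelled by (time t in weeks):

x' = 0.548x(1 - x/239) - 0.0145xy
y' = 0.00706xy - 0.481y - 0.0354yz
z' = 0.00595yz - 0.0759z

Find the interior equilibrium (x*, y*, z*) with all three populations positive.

x* ≈ 158, y* ≈ 12.8, z* ≈ 18

From dz/dt = 0: 0.00595y* = 0.0759, so y* = 12.8.
From dx/dt = 0: 0.548(1 - x*/239) = 0.0145·12.8, giving x* = 239·(1 - 0.338) = 158.
From dy/dt = 0: 0.00706·158 - 0.481 = 0.0354z*, so z* = 0.637/0.0354 = 18.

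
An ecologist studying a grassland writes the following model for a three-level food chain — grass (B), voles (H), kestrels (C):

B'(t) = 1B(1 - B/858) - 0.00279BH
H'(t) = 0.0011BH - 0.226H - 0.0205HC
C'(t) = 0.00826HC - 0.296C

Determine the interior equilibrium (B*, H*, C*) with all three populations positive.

B* ≈ 772, H* ≈ 35.8, C* ≈ 30.4

From dC/dt = 0: 0.00826H* = 0.296, so H* = 35.8.
From dB/dt = 0: 1(1 - B*/858) = 0.00279·35.8, giving B* = 858·(1 - 0.1) = 772.
From dH/dt = 0: 0.0011·772 - 0.226 = 0.0205C*, so C* = 0.623/0.0205 = 30.4.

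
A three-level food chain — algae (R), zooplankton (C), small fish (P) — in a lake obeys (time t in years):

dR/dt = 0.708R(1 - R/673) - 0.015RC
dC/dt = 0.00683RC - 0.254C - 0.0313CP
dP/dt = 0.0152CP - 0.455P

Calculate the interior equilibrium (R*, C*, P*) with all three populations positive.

R* ≈ 246, C* ≈ 29.9, P* ≈ 45.6

From dP/dt = 0: 0.0152C* = 0.455, so C* = 29.9.
From dR/dt = 0: 0.708(1 - R*/673) = 0.015·29.9, giving R* = 673·(1 - 0.634) = 246.
From dC/dt = 0: 0.00683·246 - 0.254 = 0.0313P*, so P* = 1.43/0.0313 = 45.6.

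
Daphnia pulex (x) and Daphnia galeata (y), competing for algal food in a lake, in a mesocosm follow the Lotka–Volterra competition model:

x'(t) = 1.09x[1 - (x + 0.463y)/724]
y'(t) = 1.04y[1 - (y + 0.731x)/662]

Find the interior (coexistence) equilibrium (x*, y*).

x* ≈ 631, y* ≈ 201

Setting both brackets to zero gives the nullclines x + 0.463y = 724 and 0.731x + y = 662.
Substituting y = 662 - 0.731x into the first: x(1 - 0.463·0.731) = 724 - 0.463·662.
So x* = 417/0.662 = 631, and then y* = 662 - 0.731·631 = 201.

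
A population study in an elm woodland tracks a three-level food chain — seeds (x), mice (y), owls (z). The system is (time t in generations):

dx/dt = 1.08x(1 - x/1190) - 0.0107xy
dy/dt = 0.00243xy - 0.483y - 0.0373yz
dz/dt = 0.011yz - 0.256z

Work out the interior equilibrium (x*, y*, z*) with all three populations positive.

From dz/dt = 0: 0.011y* = 0.256, so y* = 23.3.
From dx/dt = 0: 1.08(1 - x*/1190) = 0.0107·23.3, giving x* = 1190·(1 - 0.231) = 916.
From dy/dt = 0: 0.00243·916 - 0.483 = 0.0373z*, so z* = 1.74/0.0373 = 46.7.

x* ≈ 916, y* ≈ 23.3, z* ≈ 46.7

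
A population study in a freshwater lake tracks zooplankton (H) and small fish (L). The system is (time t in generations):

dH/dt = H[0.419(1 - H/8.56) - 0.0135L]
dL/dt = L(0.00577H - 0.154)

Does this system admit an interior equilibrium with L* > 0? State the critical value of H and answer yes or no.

Threshold H = 26.7; K < 26.7, so no, the predator goes extinct.

The predator equation gives dL/dt > 0 only when H > 0.154/0.00577 = 26.7.
Without the predator, H → K = 8.56. Since 8.56 < 26.7, the predator cannot invade.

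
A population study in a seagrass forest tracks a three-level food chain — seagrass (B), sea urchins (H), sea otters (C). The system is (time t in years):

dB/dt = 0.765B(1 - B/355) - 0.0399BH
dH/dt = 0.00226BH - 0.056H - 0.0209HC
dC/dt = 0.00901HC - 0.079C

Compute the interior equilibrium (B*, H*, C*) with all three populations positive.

From dC/dt = 0: 0.00901H* = 0.079, so H* = 8.77.
From dB/dt = 0: 0.765(1 - B*/355) = 0.0399·8.77, giving B* = 355·(1 - 0.457) = 193.
From dH/dt = 0: 0.00226·193 - 0.056 = 0.0209C*, so C* = 0.379/0.0209 = 18.2.

B* ≈ 193, H* ≈ 8.77, C* ≈ 18.2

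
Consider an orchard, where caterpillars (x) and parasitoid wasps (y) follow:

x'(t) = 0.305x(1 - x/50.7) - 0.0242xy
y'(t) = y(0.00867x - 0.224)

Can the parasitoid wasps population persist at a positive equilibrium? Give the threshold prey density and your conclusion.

The predator equation gives dy/dt > 0 only when x > 0.224/0.00867 = 25.8.
Without the predator, x → K = 50.7. Since 50.7 > 25.8, the predator can invade and persist.

Threshold x = 25.8; K > 25.8, so yes, the predator persists.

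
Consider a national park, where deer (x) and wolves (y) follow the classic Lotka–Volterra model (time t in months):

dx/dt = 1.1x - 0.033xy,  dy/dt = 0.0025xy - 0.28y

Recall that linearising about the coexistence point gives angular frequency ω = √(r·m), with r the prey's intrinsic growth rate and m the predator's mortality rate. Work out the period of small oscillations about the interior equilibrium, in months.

T ≈ 11.3 months

Here r = 1.1 and m = 0.28, so r·m = 0.308.
ω = √0.308 = 0.555 per month, hence T = 2π/ω ≈ 11.3 months.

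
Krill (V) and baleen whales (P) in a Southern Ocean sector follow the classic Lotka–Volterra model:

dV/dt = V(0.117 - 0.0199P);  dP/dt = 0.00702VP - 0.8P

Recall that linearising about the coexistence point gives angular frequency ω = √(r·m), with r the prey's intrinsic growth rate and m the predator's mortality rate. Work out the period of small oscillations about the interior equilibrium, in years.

Here r = 0.117 and m = 0.8, so r·m = 0.0936.
ω = √0.0936 = 0.306 per year, hence T = 2π/ω ≈ 20.5 years.

T ≈ 20.5 years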